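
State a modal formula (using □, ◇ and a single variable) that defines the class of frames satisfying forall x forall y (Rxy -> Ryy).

□(□ψ → ψ)

A defining formula is □(□ψ → ψ) (the T□ axiom).
Suppose □(□ψ→ψ) is valid. Take Rxy and set V(ψ)={w : Ryw}. Then at y, □ψ holds; since □(□ψ→ψ) at x, □ψ→ψ at y, so ψ at y, i.e. Ryy.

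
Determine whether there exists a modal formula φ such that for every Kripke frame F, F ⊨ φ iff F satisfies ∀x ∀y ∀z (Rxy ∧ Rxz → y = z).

Definable; ◇r → □r defines it

The condition is partial functionality. A defining modal formula is ◇r → □r.
Suppose ◇r→□r is valid. Take Rxy, Rxz and set V(r)={y}. Then ◇r at x, so □r at x, so r at z, i.e. z=y.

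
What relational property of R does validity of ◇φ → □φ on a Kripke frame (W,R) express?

This is the CD axiom.
It corresponds to partial functionality: ∀x ∀y ∀z (Rxy ∧ Rxz → y = z).

partial functionality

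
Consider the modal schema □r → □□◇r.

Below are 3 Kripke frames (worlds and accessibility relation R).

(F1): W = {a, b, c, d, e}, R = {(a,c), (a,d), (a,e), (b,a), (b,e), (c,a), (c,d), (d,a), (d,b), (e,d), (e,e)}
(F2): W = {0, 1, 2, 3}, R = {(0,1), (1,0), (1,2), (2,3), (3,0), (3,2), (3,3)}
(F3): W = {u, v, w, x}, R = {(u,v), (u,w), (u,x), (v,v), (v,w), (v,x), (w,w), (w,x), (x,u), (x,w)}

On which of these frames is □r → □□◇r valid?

(F3)

The schema corresponds to a generalized confluence (Geach) condition: ∀x ∀z (xR²z → ∃w (xRw ∧ zRw)).
(F1): fails — aR²d but no w with aRw and dRw.
(F2): fails — 0R²2 but no w with 0Rw and 2Rw.
(F3): condition met.
Valid on: (F3).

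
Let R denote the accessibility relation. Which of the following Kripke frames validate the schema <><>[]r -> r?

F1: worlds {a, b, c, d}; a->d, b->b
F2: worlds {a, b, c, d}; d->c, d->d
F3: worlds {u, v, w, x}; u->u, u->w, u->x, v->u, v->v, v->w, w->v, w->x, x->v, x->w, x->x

Frame correspondent (Sahlqvist): forall x forall y (x R^2 y -> exists w (yRw & x = w)) — i.e. a generalized confluence (Geach) condition.
F1: ✓.
F2: fails — dR²c but no w with cRw and d=w.
F3: fails — uR²w but no t with wRt and u=t.

F1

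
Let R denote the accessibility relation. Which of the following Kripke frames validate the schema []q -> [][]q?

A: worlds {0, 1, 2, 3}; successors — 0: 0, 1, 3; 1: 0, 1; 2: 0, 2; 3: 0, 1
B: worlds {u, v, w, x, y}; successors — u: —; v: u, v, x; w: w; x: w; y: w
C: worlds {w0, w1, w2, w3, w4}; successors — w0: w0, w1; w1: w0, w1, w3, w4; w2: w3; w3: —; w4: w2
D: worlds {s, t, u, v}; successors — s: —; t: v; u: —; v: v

This is the axiom for transitivity; its first-order frame correspondent is forall x forall y forall z (Rxy & Ryz -> Rxz).
A: fails — R10 and R03 but not R13.
B: fails — Rvx and Rxw but not Rvw.
C: fails — Rw4w2 and Rw2w3 but not Rw4w3.
D: ✓.

D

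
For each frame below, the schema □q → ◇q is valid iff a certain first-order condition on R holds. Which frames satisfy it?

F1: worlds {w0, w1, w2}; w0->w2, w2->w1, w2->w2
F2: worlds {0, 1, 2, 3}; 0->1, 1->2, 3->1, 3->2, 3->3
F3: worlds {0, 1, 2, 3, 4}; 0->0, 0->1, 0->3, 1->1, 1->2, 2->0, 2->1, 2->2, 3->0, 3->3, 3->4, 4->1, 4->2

Frame correspondent (Sahlqvist): ∀x ∃y Rxy — i.e. seriality.
F1: fails — world w1 has no successor.
F2: fails — world 2 has no successor.
F3: condition met.
Valid on: F3.

F3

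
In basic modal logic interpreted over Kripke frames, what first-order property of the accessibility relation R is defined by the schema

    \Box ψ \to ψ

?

Suppose □ψ→ψ is valid. At any x set V(ψ)={w : Rxw}. Then □ψ holds at x, so ψ holds at x, i.e. Rxx.

reflexivity: \forall x Rxx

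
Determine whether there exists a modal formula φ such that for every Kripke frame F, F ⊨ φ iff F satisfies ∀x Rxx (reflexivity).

Yes: it is reflexivity, defined by the T schema □r → r.
Suppose □r→r is valid. At any x set V(r)={w : Rxw}. Then □r holds at x, so r holds at x, i.e. Rxx.

Yes — defined by □r → r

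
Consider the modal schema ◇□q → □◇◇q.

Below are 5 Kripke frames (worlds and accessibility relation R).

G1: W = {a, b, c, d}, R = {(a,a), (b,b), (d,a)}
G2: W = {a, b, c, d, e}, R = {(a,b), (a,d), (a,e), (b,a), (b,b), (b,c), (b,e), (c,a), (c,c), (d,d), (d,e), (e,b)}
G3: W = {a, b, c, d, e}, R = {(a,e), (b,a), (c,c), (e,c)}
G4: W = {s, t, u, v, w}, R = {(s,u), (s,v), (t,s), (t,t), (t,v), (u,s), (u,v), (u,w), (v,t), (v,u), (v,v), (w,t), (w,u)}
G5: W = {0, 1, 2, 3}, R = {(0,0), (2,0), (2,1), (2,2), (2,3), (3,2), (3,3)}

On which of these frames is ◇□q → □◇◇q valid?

This is the axiom for a generalized confluence (Geach) condition; its first-order frame correspondent is ∀x ∀y ∀z ((xRy ∧ xRz) → ∃w (yRw ∧ zR²w)).
G1: condition met.
G2: condition met.
G3: fails — bRa, bRa but no w with aRw and aR²w.
G4: condition met.
G5: fails — 2R0, 2R1 but no w with 0Rw and 1R²w.
Valid on: G1, G2, G4.

G1, G2, G4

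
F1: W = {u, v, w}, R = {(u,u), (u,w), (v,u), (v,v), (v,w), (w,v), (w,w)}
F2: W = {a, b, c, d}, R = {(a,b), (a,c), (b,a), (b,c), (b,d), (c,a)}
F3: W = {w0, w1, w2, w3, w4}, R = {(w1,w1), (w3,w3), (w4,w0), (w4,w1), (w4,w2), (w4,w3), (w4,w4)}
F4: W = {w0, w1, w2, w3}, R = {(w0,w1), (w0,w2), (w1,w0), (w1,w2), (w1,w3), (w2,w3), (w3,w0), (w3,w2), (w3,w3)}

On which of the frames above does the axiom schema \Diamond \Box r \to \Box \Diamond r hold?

F1

The schema corresponds to convergence: \forall x \forall y \forall z (Rxy \wedge Rxz \to \exists w (Ryw \wedge Rzw)).
F1: holds.
F2: fails — Rbc and Rba but c and a have no common successor.
F3: fails — Rw4w4 and Rw4w2 but w4 and w2 have no common successor.
F4: fails — Rw1w2 and Rw1w0 but w2 and w0 have no common successor.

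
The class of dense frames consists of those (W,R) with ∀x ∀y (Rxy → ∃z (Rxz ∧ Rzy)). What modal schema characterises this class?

This is density; the standard corresponding axiom is C4: □□q → □q.

□□q → □q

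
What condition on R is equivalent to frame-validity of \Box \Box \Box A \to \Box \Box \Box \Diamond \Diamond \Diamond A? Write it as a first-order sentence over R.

This is a Sahlqvist (Geach-type) schema ◇^0□^3A → □^3◇^3A.
First-order correspondent: \forall x \forall z (x R^3 z \to \exists w (x R^3 w \wedge z R^3 w)).

\forall x \forall z (x R^3 z \to \exists w (x R^3 w \wedge z R^3 w))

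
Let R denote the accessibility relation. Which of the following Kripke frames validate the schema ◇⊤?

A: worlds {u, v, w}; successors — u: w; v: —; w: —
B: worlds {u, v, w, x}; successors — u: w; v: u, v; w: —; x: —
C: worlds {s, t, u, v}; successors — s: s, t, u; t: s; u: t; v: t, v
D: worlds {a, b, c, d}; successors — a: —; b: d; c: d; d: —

C

This is the axiom for seriality; its first-order frame correspondent is ∀x ∃y Rxy.
A: fails — world v has no successor.
B: fails — world w has no successor.
C: satisfies the condition.
D: fails — world a has no successor.
Valid on: C.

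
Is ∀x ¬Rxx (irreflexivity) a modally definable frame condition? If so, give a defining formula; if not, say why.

Not modally definable

Any modally definable frame class is closed under surjective bounded morphisms.
The 2-cycle (worlds a,b with a→b→a) is irreflexive, and the map sending every world to a single reflexive point • is a surjective bounded morphism (forth: every edge maps to (•,•); back: every world has a successor). So any modal formula valid on the 2-cycle is also valid on the reflexive point, which is not irreflexive.
Hence irreflexivity is not modally definable.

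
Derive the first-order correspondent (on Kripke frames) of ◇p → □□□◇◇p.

This is a Sahlqvist (Geach-type) schema ◇^1□^0p → □^3◇^2p.
First-order correspondent: ∀x ∀y ∀z ((xRy ∧ xR³z) → ∃w (y = w ∧ zR²w)).

∀x ∀y ∀z ((xRy ∧ xR³z) → ∃w (y = w ∧ zR²w))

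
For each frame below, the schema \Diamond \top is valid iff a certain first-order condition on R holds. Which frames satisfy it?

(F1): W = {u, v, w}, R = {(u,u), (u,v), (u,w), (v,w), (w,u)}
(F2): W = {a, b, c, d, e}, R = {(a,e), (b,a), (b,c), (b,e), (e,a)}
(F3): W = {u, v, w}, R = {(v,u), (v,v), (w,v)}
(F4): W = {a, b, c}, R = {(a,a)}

This is the axiom for seriality; its first-order frame correspondent is \forall x \exists y Rxy.
(F1): condition met.
(F2): fails — world c has no successor.
(F3): fails — world u has no successor.
(F4): fails — world b has no successor.
Valid on: (F1).

(F1)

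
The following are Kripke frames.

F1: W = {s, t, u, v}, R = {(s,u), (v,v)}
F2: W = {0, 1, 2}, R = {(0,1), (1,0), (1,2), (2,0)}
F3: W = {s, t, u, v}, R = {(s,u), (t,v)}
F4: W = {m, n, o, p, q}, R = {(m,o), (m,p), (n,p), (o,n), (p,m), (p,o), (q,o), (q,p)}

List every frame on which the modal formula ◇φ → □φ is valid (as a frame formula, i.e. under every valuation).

The schema corresponds to partial functionality: ∀x ∀y ∀z (Rxy ∧ Rxz → y = z).
F1: ✓.
F2: fails — 1 sees both 0 and 2.
F3: ✓.
F4: fails — m sees both o and p.

F1, F3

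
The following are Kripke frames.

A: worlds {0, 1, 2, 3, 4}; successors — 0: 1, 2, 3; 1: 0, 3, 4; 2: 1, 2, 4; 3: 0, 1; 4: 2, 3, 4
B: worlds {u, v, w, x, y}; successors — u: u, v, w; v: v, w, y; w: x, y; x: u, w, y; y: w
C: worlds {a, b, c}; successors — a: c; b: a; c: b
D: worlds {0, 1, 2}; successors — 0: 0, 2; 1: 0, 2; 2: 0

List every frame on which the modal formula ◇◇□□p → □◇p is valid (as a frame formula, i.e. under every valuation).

This is the axiom for a generalized confluence (Geach) condition; its first-order frame correspondent is ∀x ∀y ∀z ((xR²y ∧ xRz) → ∃w (yR²w ∧ zRw)).
A: ✓.
B: fails — uR²y, uRu but no t with yR²t and uRt.
C: fails — aR²b, aRc but no w with bR²w and cRw.
D: ✓.
Valid on: A, D.

A, D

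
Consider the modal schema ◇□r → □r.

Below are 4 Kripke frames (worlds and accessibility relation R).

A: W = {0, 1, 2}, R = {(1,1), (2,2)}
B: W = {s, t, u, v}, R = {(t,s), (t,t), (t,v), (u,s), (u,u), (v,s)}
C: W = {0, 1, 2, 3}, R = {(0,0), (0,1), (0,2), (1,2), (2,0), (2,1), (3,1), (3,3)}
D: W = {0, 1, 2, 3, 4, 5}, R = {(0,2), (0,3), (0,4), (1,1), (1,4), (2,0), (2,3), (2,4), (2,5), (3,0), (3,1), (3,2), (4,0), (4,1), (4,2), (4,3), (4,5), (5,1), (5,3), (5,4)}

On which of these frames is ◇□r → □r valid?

This is the axiom for a generalized confluence (Geach) condition; its first-order frame correspondent is ∀x ∀y ∀z ((xRy ∧ xRz) → ∃w (yRw ∧ z = w)).
A: satisfies the condition.
B: fails — tRs, tRs but no w with sRw and s=w.
C: fails — 0R1, 0R0 but no w with 1Rw and 0=w.
D: fails — 0R2, 0R2 but no w with 2Rw and 2=w.
Valid on: A.

A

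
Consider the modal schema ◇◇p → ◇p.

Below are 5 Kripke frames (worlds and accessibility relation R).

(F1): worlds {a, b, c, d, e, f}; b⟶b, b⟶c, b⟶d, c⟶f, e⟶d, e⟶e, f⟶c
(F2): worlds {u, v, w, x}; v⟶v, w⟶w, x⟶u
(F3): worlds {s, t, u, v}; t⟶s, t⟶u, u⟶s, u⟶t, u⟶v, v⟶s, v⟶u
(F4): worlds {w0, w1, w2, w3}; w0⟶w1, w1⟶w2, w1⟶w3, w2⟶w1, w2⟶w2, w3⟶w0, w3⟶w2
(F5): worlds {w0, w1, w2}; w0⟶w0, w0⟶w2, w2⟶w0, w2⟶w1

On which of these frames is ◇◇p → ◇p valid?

Frame correspondent (Sahlqvist): ∀x ∀y ∀z (Rxy ∧ Ryz → Rxz) — i.e. transitivity.
(F1): fails — Rbc and Rcf but not Rbf.
(F2): holds.
(F3): fails — Ruv and Rvu but not Ruu.
(F4): fails — Rw1w2 and Rw2w1 but not Rw1w1.
(F5): fails — Rw0w2 and Rw2w1 but not Rw0w1.

(F2)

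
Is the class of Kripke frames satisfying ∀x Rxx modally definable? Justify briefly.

Yes, by □r → r

Yes: it is reflexivity, defined by the T schema □r → r.
Suppose □r→r is valid. At any x set V(r)={w : Rxw}. Then □r holds at x, so r holds at x, i.e. Rxx.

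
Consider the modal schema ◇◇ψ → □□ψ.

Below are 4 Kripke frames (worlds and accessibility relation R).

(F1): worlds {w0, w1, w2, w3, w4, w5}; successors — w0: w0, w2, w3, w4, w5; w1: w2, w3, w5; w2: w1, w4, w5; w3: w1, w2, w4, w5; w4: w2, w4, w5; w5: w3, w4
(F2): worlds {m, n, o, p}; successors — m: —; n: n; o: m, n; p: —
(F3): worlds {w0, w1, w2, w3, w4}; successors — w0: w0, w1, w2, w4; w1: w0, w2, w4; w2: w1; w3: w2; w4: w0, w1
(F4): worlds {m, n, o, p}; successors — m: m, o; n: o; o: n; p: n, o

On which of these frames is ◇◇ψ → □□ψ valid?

Frame correspondent (Sahlqvist): ∀x ∀y ∀z ((xR²y ∧ xR²z) → ∃w (y = w ∧ z = w)) — i.e. a generalized confluence (Geach) condition.
(F1): fails — w0R²w0, w0R²w1 but w0 ≠ w1.
(F2): condition met.
(F3): fails — w0R²w0, w0R²w1 but w0 ≠ w1.
(F4): fails — mR²m, mR²n but m ≠ n.

(F2)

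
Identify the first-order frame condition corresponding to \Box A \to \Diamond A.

seriality

Suppose □A→◇A is valid. At any x set V(A)=W. Then □A at x, so ◇A at x, so x has a successor.
Conversely, any frame satisfying \forall x \exists y Rxy validates the schema.
Frame condition: \forall x \exists y Rxy.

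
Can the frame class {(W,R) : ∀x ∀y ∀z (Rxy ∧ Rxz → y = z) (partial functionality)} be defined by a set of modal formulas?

The condition is partial functionality. A defining modal formula is ◇r → □r.

Definable; ◇r → □r defines it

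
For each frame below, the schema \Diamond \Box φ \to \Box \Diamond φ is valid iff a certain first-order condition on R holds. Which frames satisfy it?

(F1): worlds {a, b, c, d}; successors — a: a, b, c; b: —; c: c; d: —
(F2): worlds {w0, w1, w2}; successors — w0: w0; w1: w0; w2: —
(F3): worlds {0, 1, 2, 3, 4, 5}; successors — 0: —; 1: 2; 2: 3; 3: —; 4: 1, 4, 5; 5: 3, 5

Frame correspondent (Sahlqvist): \forall x \forall y \forall z (Rxy \wedge Rxz \to \exists w (Ryw \wedge Rzw)) — i.e. convergence.
(F1): fails — Raa and Rab but a and b have no common successor.
(F2): holds.
(F3): fails — R23 and R23 but 3 and 3 have no common successor.
Valid on: (F2).

(F2)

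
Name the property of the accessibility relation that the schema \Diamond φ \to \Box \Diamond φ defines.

the Euclidean property: \forall x \forall y \forall z (Rxy \wedge Rxz \to Ryz)

Suppose ◇φ→□◇φ is valid. Take Rxy, Rxz and set V(φ)={y}. Then ◇φ at x, so □◇φ at x, so ◇φ at z, so some w with Rzw has φ; w=y, i.e. Rzy. By symmetry of the argument, Ryz.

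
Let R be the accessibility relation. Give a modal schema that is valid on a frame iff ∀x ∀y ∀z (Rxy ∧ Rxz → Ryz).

This is the Euclidean property; the standard corresponding axiom is 5: ◇s → □◇s.
Suppose ◇s→□◇s is valid. Take Rxy, Rxz and set V(s)={y}. Then ◇s at x, so □◇s at x, so ◇s at z, so some w with Rzw has s; w=y, i.e. Rzy. By symmetry of the argument, Ryz.

◇s → □◇s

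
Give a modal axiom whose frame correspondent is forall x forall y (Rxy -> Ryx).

A defining formula is p → □◇p (the B axiom).
Suppose p→□◇p is valid. Take Rxy and set V(p)={x}. Then p at x, so □◇p at x, so ◇p at y, so some z with Ryz has p; z=x, i.e. Ryx.

p → □◇p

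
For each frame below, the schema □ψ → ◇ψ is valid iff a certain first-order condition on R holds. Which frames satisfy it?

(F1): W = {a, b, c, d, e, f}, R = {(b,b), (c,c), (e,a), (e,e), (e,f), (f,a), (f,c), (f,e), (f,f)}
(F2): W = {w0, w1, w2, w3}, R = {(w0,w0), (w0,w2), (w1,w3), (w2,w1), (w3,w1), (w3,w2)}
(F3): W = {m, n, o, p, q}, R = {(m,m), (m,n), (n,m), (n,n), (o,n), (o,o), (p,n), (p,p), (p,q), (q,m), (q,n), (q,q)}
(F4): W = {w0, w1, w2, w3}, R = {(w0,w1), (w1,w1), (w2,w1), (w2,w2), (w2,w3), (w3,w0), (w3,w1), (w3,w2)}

(F2), (F3), (F4)

This is the axiom for seriality; its first-order frame correspondent is ∀x ∃y Rxy.
(F1): fails — world a has no successor.
(F2): holds.
(F3): holds.
(F4): holds.
Valid on: (F2), (F3), (F4).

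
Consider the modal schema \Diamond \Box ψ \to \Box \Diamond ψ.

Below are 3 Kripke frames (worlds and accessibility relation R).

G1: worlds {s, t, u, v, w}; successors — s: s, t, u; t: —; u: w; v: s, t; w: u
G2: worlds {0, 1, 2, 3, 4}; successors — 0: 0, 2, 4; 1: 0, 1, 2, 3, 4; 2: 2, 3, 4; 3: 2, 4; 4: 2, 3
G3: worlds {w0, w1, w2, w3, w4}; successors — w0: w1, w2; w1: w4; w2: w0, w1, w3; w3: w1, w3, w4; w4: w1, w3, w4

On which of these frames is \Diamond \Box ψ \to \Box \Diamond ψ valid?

G2

This is the axiom for convergence; its first-order frame correspondent is \forall x \forall y \forall z (Rxy \wedge Rxz \to \exists w (Ryw \wedge Rzw)).
G1: fails — Rsu and Rss but u and s have no common successor.
G2: condition met.
G3: fails — Rw0w1 and Rw0w2 but w1 and w2 have no common successor.
Valid on: G2.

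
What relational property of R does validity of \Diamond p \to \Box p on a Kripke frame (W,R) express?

Suppose ◇p→□p is valid. Take Rxy, Rxz and set V(p)={y}. Then ◇p at x, so □p at x, so p at z, i.e. z=y.

partial functionality: \forall x \forall y \forall z (Rxy \wedge Rxz \to y = z)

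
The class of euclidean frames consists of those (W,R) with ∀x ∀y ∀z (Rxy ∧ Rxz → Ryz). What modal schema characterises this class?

A defining formula is ◇r → □◇r (the 5 axiom).
Suppose ◇r→□◇r is valid. Take Rxy, Rxz and set V(r)={y}. Then ◇r at x, so □◇r at x, so ◇r at z, so some w with Rzw has r; w=y, i.e. Rzy. By symmetry of the argument, Ryz.

◇r → □◇r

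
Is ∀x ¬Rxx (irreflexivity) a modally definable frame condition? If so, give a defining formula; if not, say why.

No

Modal frame validity is preserved under surjective bounded morphisms.
The 5-cycle (worlds s,t,u,v,w with s→t→u→v→w→s) is irreflexive, and the map sending every world to a single reflexive point • is a surjective bounded morphism (forth: every edge maps to (•,•); back: every world has a successor). So any modal formula valid on the 5-cycle is also valid on the reflexive point, which is not irreflexive.
So the class is not modally definable.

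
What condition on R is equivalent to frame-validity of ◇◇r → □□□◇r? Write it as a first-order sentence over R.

∀x ∀y ∀z ((xR²y ∧ xR³z) → ∃w (y = w ∧ zRw))

This is a Sahlqvist (Geach-type) schema ◇^2□^0r → □^3◇^1r.
First-order correspondent: ∀x ∀y ∀z ((xR²y ∧ xR³z) → ∃w (y = w ∧ zRw)).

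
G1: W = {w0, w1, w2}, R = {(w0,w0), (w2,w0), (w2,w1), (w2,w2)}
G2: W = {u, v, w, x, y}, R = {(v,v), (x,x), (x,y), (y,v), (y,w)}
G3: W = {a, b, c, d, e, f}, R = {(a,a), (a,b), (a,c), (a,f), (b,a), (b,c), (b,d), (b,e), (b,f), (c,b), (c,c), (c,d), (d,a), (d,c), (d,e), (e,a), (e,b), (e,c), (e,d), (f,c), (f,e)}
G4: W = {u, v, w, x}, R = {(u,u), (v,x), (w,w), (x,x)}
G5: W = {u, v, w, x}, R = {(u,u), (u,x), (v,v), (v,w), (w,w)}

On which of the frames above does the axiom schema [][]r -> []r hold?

This is the axiom for density; its first-order frame correspondent is forall x forall y (Rxy -> exists z (Rxz & Rzy)).
G1: ✓.
G2: fails — Ryw but no z with Ryz and Rzw.
G3: fails — Rfe but no z with Rfz and Rze.
G4: ✓.
G5: ✓.

G1, G4, G5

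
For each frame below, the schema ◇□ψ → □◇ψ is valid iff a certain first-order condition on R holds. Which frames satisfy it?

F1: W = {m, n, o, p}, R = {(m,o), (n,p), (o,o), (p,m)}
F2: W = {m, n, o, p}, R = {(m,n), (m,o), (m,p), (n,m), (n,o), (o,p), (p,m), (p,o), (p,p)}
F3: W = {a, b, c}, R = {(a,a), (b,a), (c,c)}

F1, F3

Frame correspondent (Sahlqvist): ∀x ∀y ∀z (Rxy ∧ Rxz → ∃w (Ryw ∧ Rzw)) — i.e. convergence.
F1: holds.
F2: fails — Rmo and Rmn but o and n have no common successor.
F3: holds.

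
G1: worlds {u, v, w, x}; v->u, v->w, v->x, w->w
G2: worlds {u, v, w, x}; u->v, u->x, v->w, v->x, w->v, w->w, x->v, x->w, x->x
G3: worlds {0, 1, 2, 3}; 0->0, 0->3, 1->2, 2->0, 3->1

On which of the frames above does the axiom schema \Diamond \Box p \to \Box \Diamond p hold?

This is the axiom for convergence; its first-order frame correspondent is \forall x \forall y \forall z (Rxy \wedge Rxz \to \exists w (Ryw \wedge Rzw)).
G1: fails — Rvu and Rvu but u and u have no common successor.
G2: ✓.
G3: fails — R00 and R03 but 0 and 3 have no common successor.
Valid on: G2.

G2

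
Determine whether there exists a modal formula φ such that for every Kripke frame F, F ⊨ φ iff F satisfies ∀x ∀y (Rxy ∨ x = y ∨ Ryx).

Any modally definable frame class is closed under disjoint unions.
Take 4 disjoint single-world reflexive frames: each is trivially connected, but their disjoint union has 4 worlds with no edge between distinct components, so it is not connected.
So no modal formula (or set of formulas) defines exactly the connected frames.

No — not modally definable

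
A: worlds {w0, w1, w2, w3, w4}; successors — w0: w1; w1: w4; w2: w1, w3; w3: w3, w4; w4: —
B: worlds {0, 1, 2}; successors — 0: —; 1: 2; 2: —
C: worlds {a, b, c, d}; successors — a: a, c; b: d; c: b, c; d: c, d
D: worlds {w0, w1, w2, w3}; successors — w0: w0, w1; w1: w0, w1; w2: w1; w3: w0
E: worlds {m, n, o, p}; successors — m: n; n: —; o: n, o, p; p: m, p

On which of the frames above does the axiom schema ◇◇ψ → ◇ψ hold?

B

The schema corresponds to transitivity: ∀x ∀y ∀z (Rxy ∧ Ryz → Rxz).
A: fails — Rw0w1 and Rw1w4 but not Rw0w4.
B: condition met.
C: fails — Rdc and Rcb but not Rdb.
D: fails — Rw3w0 and Rw0w1 but not Rw3w1.
E: fails — Rop and Rpm but not Rom.
Valid on: B.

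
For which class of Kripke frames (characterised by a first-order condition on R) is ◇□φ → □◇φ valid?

Suppose ◇□φ→□◇φ is valid. Take Rxy, Rxz and set V(φ)={w : Ryw}. Then □φ at y so ◇□φ at x, so □◇φ at x, so ◇φ at z, giving w with Rzw and Ryw.
The converse is a direct semantic check.
So the correspondent is convergence.

convergence: ∀x ∀y ∀z (Rxy ∧ Rxz → ∃w (Ryw ∧ Rzw))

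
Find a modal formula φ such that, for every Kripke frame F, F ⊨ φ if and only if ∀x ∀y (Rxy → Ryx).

This is symmetry; the standard corresponding axiom is B: s → □◇s.

s → □◇s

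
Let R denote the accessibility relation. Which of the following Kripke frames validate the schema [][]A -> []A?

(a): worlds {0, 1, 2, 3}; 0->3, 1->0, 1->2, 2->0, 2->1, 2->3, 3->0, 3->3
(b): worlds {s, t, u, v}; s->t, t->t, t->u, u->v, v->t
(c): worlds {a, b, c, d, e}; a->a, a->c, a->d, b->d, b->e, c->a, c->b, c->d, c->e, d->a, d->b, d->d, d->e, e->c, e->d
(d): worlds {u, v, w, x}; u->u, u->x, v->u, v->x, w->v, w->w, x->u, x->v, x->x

Frame correspondent (Sahlqvist): forall x forall y (Rxy -> exists z (Rxz & Rzy)) — i.e. density.
(a): fails — R12 but no z with R1z and Rz2.
(b): fails — Ruv but no z with Ruz and Rzv.
(c): fails — Rec but no z with Rez and Rzc.
(d): holds.
Valid on: (d).

(d)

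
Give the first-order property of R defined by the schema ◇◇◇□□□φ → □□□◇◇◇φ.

This is a Sahlqvist (Geach-type) schema ◇^3□^3φ → □^3◇^3φ.
First-order correspondent: ∀x ∀y ∀z ((xR³y ∧ xR³z) → ∃w (yR³w ∧ zR³w)).

∀x ∀y ∀z ((xR³y ∧ xR³z) → ∃w (yR³w ∧ zR³w))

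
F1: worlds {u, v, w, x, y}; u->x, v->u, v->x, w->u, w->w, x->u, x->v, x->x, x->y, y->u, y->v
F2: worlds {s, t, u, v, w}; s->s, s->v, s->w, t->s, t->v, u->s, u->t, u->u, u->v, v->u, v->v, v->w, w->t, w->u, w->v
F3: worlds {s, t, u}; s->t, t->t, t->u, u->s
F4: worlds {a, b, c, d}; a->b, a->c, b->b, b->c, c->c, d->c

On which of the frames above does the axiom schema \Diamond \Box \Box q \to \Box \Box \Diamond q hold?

F1, F2, F4

Frame correspondent (Sahlqvist): \forall x \forall y \forall z ((xRy \wedge x R^2 z) \to \exists w (y R^2 w \wedge zRw)) — i.e. a generalized confluence (Geach) condition.
F1: ✓.
F2: ✓.
F3: fails — tRu, tR²u but no w with uR²w and uRw.
F4: ✓.
Valid on: F1, F2, F4.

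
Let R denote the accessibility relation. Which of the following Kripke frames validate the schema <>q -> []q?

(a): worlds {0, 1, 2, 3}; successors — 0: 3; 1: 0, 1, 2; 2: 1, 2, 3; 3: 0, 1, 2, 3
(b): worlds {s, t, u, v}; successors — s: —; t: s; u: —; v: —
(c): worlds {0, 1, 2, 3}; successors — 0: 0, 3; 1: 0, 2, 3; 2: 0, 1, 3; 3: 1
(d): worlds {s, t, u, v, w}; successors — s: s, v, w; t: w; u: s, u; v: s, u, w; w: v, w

(b)

This is the axiom for partial functionality; its first-order frame correspondent is forall x forall y forall z (Rxy & Rxz -> y = z).
(a): fails — 1 sees both 0 and 1.
(b): holds.
(c): fails — 0 sees both 0 and 3.
(d): fails — s sees both s and v.
Valid on: (b).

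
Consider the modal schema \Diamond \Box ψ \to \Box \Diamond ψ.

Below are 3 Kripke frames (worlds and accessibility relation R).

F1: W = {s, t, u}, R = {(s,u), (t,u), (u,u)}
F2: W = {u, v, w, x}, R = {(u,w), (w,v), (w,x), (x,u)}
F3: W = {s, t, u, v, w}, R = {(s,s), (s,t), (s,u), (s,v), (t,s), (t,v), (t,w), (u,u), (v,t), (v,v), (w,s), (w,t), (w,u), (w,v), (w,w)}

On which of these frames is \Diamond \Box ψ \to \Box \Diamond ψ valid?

F1

This is the axiom for convergence; its first-order frame correspondent is \forall x \forall y \forall z (Rxy \wedge Rxz \to \exists w (Ryw \wedge Rzw)).
F1: condition met.
F2: fails — Rwx and Rwv but x and v have no common successor.
F3: fails — Rsv and Rsu but v and u have no common successor.
Valid on: F1.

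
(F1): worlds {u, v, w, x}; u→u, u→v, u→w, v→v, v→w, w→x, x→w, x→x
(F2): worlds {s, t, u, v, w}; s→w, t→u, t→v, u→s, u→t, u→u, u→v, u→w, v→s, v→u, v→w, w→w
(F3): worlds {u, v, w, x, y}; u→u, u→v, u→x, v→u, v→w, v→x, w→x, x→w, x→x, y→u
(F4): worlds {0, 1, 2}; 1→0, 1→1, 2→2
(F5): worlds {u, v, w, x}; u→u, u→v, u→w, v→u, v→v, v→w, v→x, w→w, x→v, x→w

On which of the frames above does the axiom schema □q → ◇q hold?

The schema corresponds to seriality: ∀x ∃y Rxy.
(F1): holds.
(F2): holds.
(F3): holds.
(F4): fails — world 0 has no successor.
(F5): holds.

(F1), (F2), (F3), (F5)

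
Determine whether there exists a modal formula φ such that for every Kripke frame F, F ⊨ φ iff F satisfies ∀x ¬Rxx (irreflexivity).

No — not modally definable

Any modally definable frame class is closed under surjective bounded morphisms.
The 5-cycle (worlds w0,w1,w2,w3,w4 with w0→w1→w2→w3→w4→w0) is irreflexive, and the map sending every world to a single reflexive point • is a surjective bounded morphism (forth: every edge maps to (•,•); back: every world has a successor). So any modal formula valid on the 5-cycle is also valid on the reflexive point, which is not irreflexive.
So the class is not modally definable.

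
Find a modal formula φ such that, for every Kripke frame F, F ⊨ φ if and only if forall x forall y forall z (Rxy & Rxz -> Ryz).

A defining formula is ◇p → □◇p (the 5 axiom).
Suppose ◇p→□◇p is valid. Take Rxy, Rxz and set V(p)={y}. Then ◇p at x, so □◇p at x, so ◇p at z, so some w with Rzw has p; w=y, i.e. Rzy. By symmetry of the argument, Ryz.

◇p → □◇p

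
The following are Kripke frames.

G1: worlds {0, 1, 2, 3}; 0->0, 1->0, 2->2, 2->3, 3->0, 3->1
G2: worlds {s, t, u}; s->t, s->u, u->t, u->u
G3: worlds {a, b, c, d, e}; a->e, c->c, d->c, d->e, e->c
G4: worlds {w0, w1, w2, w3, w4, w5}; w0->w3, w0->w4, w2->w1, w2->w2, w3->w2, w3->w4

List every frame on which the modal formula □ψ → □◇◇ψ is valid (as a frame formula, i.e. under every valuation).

The schema corresponds to a generalized confluence (Geach) condition: ∀x ∀z (xRz → ∃w (xRw ∧ zR²w)).
G1: fails — 2R3 but no w with 2Rw and 3R²w.
G2: fails — sRt but no w with sRw and tR²w.
G3: fails — aRe but no w with aRw and eR²w.
G4: fails — w0Rw3 but no w with w0Rw and w3R²w.

none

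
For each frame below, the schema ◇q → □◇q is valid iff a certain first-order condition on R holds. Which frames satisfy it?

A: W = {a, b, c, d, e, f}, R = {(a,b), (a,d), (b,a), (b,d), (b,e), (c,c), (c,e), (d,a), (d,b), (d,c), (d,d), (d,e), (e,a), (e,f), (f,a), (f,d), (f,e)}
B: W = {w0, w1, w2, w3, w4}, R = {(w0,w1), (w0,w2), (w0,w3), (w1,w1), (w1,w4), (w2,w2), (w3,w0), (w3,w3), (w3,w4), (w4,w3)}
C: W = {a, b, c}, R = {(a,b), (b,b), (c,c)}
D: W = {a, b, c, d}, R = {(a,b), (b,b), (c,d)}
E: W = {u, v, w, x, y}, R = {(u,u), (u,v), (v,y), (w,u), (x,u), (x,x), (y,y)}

C

This is the axiom for the Euclidean property; its first-order frame correspondent is ∀x ∀y ∀z (Rxy ∧ Rxz → Ryz).
A: fails — Rab and Rab but not Rbb.
B: fails — Rw0w1 and Rw0w2 but not Rw1w2.
C: ✓.
D: fails — Rcd and Rcd but not Rdd.
E: fails — Ruv and Ruv but not Rvv.
Valid on: C.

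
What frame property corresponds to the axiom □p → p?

Suppose □p→p is valid. At any x set V(p)={w : Rxw}. Then □p holds at x, so p holds at x, i.e. Rxx.
Conversely, any frame satisfying ∀x Rxx validates the schema.
Frame condition: ∀x Rxx.

reflexivity: ∀x Rxx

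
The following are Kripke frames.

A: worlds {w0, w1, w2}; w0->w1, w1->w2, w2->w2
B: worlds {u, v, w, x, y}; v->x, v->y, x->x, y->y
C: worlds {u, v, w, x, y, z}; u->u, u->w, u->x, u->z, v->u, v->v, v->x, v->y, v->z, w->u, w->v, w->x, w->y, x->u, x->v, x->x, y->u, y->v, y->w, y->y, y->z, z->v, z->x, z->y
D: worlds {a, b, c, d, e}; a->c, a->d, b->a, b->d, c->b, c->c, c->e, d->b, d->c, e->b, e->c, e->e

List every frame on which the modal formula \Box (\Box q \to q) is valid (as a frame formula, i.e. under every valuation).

B

Frame correspondent (Sahlqvist): \forall x \forall y (Rxy \to Ryy) — i.e. shift-reflexivity.
A: fails — Rw0w1 but not Rw1w1.
B: ✓.
C: fails — Rvz but not Rzz.
D: fails — Reb but not Rbb.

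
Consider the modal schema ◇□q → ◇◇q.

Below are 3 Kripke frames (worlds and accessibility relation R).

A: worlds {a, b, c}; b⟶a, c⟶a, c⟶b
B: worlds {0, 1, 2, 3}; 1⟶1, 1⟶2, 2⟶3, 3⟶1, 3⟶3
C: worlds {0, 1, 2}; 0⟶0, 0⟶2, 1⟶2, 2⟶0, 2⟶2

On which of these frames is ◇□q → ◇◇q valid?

Frame correspondent (Sahlqvist): ∀x ∀y (xRy → ∃w (yRw ∧ xR²w)) — i.e. a generalized confluence (Geach) condition.
A: fails — bRa but no w with aRw and bR²w.
B: holds.
C: holds.

B, C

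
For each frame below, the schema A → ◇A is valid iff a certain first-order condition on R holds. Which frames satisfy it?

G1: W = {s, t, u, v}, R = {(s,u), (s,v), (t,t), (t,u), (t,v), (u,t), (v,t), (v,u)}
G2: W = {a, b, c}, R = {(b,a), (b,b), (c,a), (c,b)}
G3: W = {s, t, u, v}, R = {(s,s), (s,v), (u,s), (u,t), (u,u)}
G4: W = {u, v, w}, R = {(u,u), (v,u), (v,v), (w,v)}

The schema corresponds to reflexivity: ∀x Rxx.
G1: fails — world s does not see itself.
G2: fails — world a does not see itself.
G3: fails — world t does not see itself.
G4: fails — world w does not see itself.
Valid on no frame.

none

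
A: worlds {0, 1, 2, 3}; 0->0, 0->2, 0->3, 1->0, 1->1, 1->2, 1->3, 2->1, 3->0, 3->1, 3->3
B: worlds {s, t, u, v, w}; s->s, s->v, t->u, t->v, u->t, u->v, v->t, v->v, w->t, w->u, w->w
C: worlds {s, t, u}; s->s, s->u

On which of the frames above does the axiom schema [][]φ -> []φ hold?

A, C

Frame correspondent (Sahlqvist): forall x forall y (Rxy -> exists z (Rxz & Rzy)) — i.e. density.
A: condition met.
B: fails — Rtu but no z with Rtz and Rzu.
C: condition met.
Valid on: A, C.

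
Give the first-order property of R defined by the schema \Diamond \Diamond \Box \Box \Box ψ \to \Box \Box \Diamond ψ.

This is a Sahlqvist (Geach-type) schema ◇^2□^3ψ → □^2◇^1ψ.
Minimal-valuation argument: fix x; take any y with xR^2y and any z with xR^2z. Set V(ψ) to the set of worlds R-reachable from y in exactly 3 steps. Then □^3ψ holds at y, so the antecedent holds at x; validity forces ◇^1ψ at z, giving a w with zR^1w and yR^3w.
First-order correspondent: \forall x \forall y \forall z ((x R^2 y \wedge x R^2 z) \to \exists w (y R^3 w \wedge zRw)).

\forall x \forall y \forall z ((x R^2 y \wedge x R^2 z) \to \exists w (y R^3 w \wedge zRw))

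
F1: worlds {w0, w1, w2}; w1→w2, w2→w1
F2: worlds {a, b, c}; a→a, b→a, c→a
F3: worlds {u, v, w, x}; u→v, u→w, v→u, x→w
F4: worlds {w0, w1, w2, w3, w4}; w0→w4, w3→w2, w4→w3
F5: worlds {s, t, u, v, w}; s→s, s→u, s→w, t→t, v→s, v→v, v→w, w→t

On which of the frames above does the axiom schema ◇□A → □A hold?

Frame correspondent (Sahlqvist): ∀x ∀y ∀z (Rxy ∧ Rxz → Ryz) — i.e. the Euclidean property.
F1: fails — Rw1w2 and Rw1w2 but not Rw2w2.
F2: ✓.
F3: fails — Ruv and Ruv but not Rvv.
F4: fails — Rw0w4 and Rw0w4 but not Rw4w4.
F5: fails — Rsw and Rsw but not Rww.
Valid on: F2.

F2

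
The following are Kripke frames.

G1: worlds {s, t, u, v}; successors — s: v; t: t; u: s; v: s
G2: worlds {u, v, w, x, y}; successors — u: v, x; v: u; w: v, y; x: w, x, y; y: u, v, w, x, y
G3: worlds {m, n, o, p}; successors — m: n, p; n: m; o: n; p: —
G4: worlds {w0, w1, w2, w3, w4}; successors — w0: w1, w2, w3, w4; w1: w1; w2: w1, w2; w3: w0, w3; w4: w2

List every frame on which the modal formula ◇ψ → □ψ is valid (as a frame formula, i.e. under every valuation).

G1

This is the axiom for partial functionality; its first-order frame correspondent is ∀x ∀y ∀z (Rxy ∧ Rxz → y = z).
G1: satisfies the condition.
G2: fails — u sees both v and x.
G3: fails — m sees both n and p.
G4: fails — w0 sees both w1 and w2.
Valid on: G1.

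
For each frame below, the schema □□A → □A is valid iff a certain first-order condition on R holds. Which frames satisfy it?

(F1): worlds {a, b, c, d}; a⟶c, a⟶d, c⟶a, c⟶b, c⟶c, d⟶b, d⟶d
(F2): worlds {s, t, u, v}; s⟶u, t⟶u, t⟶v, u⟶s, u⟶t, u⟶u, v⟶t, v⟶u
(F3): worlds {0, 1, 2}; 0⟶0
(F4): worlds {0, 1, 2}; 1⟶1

The schema corresponds to density: ∀x ∀y (Rxy → ∃z (Rxz ∧ Rzy)).
(F1): holds.
(F2): fails — Rtv but no z with Rtz and Rzv.
(F3): holds.
(F4): holds.
Valid on: (F1), (F3), (F4).

(F1), (F3), (F4)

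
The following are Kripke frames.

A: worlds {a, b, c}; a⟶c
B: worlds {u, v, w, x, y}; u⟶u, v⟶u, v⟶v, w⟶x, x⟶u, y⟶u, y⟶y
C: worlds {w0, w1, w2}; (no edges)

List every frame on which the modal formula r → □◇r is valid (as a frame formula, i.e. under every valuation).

Frame correspondent (Sahlqvist): ∀x ∀y (Rxy → Ryx) — i.e. symmetry.
A: fails — Rac but not Rca.
B: fails — Rwx but not Rxw.
C: condition met.

C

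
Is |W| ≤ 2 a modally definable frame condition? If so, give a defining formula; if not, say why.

Not modally definable

Any modally definable frame class is closed under disjoint unions.
Any modal formula valid on each of 3 disjoint one-world frames is valid on their disjoint union (validity is preserved under disjoint unions). Each one-world frame has |W|=1≤2, but the union has |W|=3.
Hence having at most 2 worlds is not modally definable.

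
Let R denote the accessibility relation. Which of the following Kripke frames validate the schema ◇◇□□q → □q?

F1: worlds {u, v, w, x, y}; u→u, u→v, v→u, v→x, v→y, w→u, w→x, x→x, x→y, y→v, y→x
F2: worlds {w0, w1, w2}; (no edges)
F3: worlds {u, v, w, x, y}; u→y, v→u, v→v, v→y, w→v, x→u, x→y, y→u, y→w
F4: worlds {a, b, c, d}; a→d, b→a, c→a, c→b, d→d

F2

Frame correspondent (Sahlqvist): ∀x ∀y ∀z ((xR²y ∧ xRz) → ∃w (yR²w ∧ z = w)) — i.e. a generalized confluence (Geach) condition.
F1: fails — uR²x, uRu but no t with xR²t and u=t.
F2: satisfies the condition.
F3: fails — uR²u, uRy but no t with uR²t and y=t.
F4: fails — bR²d, bRa but no w with dR²w and a=w.
Valid on: F2.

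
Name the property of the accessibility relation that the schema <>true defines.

Seriality

◇⊤ holds at w iff w has a successor, so frame-validity of ◇⊤ is exactly seriality. Equivalently via □r → ◇r:
Suppose □r→◇r is valid. At any x set V(r)=W. Then □r at x, so ◇r at x, so x has a successor.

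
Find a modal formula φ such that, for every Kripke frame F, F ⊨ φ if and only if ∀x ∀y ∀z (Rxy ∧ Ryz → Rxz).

The condition is transitivity. The 4 schema □p → □□p defines it.
Suppose □p→□□p is valid. Take Rxy, Ryz and set V(p)={w : Rxw}. Then □p at x, so □□p at x, so □p at y, so p at z, i.e. Rxz.

□p → □□p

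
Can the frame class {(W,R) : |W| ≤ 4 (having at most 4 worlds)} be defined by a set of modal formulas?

No — not modally definable

Modal frame validity is preserved under disjoint unions.
Any modal formula valid on each of 5 disjoint one-world frames is valid on their disjoint union (validity is preserved under disjoint unions). Each one-world frame has |W|=1≤4, but the union has |W|=5.
So no modal formula (or set of formulas) defines exactly the |W|≤4 frames.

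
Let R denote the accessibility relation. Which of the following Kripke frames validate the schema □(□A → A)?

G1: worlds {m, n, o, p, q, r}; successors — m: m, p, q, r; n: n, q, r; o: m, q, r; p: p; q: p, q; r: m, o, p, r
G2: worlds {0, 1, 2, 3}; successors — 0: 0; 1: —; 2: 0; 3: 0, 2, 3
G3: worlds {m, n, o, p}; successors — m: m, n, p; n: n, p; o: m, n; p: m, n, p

Frame correspondent (Sahlqvist): ∀x ∀y (Rxy → Ryy) — i.e. shift-reflexivity.
G1: fails — Rro but not Roo.
G2: fails — R32 but not R22.
G3: satisfies the condition.

G3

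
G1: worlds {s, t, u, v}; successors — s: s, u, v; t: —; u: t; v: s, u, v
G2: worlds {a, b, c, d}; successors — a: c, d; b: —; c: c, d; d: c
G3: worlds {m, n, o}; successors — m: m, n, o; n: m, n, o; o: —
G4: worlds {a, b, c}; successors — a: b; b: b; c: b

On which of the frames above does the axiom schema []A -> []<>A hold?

The schema corresponds to a generalized confluence (Geach) condition: forall x forall z (xRz -> exists w (xRw & zRw)).
G1: fails — sRu but no w with sRw and uRw.
G2: condition met.
G3: fails — mRo but no w with mRw and oRw.
G4: condition met.
Valid on: G2, G4.

G2, G4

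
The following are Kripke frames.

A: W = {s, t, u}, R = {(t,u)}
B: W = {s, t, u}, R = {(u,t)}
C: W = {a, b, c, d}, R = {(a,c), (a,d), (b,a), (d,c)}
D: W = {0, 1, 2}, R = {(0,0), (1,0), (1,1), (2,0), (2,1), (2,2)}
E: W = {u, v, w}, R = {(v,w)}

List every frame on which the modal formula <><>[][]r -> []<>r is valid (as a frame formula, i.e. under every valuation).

Frame correspondent (Sahlqvist): forall x forall y forall z ((x R^2 y & xRz) -> exists w (y R^2 w & zRw)) — i.e. a generalized confluence (Geach) condition.
A: condition met.
B: condition met.
C: fails — aR²c, aRc but no w with cR²w and cRw.
D: condition met.
E: condition met.

A, B, D, E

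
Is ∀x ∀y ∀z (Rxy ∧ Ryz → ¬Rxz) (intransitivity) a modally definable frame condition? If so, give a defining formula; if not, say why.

Any modally definable frame class is closed under surjective bounded morphisms.
The 5-cycle (worlds a,b,c,d,e with a→b→c→d→e→a) is intransitive. Mapping every world to a single reflexive point • is a surjective bounded morphism; the reflexive point is not intransitive (R••∧R•• but R••).
Hence intransitivity is not modally definable.

Not modally definable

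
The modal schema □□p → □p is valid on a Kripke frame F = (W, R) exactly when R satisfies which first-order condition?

Suppose □□p→□p is valid. Take Rxy and set V(p)={w : xR²w}. Then □□p at x, so □p at x, so p at y, i.e. ∃z(Rxz∧Rzy).

density: ∀x ∀y (Rxy → ∃z (Rxz ∧ Rzy))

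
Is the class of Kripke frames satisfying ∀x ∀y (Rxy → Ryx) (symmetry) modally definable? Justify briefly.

Yes — defined by r → □◇r

Yes: it is symmetry, defined by the B schema r → □◇r.
Suppose r→□◇r is valid. Take Rxy and set V(r)={x}. Then r at x, so □◇r at x, so ◇r at y, so some z with Ryz has r; z=x, i.e. Ryx.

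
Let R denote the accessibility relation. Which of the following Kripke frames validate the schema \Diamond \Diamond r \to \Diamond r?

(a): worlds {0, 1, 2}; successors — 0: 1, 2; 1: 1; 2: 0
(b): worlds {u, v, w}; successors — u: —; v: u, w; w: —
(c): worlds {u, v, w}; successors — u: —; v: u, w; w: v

The schema corresponds to transitivity: \forall x \forall y \forall z (Rxy \wedge Ryz \to Rxz).
(a): fails — R20 and R01 but not R21.
(b): holds.
(c): fails — Rwv and Rvu but not Rwu.

(b)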